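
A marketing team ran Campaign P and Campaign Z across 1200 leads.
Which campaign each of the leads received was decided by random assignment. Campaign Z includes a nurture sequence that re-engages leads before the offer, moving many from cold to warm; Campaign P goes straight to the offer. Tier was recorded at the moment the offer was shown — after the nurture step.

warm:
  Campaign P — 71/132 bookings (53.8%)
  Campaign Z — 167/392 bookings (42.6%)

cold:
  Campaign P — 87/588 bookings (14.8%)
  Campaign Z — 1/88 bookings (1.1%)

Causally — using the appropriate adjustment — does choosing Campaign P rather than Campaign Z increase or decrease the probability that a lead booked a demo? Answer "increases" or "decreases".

decreases

Within every engagement tier level Campaign P has the higher rate, yet pooled Campaign Z does — Simpson's reversal.
Engagement tier here is a post-treatment variable shaped by the campaign; conditioning on it would introduce bias rather than remove it. The overall comparison is the causal one.
Pooled: Campaign P 21.9% vs Campaign Z 35.0%; Campaign Z is higher overall.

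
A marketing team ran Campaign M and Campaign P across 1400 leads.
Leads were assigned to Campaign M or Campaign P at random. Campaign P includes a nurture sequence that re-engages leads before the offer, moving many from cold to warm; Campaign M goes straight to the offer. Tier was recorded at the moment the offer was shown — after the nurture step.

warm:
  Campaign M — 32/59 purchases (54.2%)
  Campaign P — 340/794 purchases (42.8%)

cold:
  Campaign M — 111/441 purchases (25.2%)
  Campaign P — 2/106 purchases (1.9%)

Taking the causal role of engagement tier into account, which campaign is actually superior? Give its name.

The distribution of engagement tier is itself part of what the campaign does — it is an intermediate outcome. Holding it fixed would remove that part of the effect; the total effect is the pooled difference.
Pooled: Campaign M 28.6% vs Campaign P 38.0%; Campaign P is higher overall.

Campaign P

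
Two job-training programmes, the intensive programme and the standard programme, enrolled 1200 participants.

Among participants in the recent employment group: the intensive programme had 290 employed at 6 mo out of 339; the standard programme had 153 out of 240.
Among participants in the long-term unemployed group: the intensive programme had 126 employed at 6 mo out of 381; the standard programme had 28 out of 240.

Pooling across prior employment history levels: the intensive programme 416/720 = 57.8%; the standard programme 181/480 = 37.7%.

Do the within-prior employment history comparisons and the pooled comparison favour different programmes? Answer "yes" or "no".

Within each prior employment history level (recent employment 85.5% vs 63.7%; long-term unemployed 33.1% vs 11.7%), the intensive programme has the higher rate every time. Pooled: 57.8% vs 37.7% — the intensive programme has the higher rate overall. They agree.

no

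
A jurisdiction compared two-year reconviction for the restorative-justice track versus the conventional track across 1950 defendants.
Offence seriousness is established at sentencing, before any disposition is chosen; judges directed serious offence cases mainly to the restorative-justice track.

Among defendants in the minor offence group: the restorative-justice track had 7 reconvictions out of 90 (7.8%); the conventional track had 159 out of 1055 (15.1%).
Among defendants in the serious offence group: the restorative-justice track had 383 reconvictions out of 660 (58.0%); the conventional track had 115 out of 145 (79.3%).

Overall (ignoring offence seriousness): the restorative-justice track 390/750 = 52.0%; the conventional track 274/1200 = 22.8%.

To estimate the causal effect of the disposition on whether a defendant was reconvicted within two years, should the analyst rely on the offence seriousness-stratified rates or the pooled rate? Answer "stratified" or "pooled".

stratified

The offence seriousness-specific comparison favours the restorative-justice track throughout, but the pooled figures favour the conventional track. The question is whether to condition on offence seriousness.
Offence seriousness satisfies the back-door criterion: it is not a descendant of the disposition, and it blocks the spurious path from disposition to outcome. Adjusting for it (i.e., using the within-offence seriousness rates) gives the causal effect.
Within each level — minor offence: 7.8% vs 15.1%; serious offence: 58.0% vs 79.3% — the restorative-justice track is lower every time.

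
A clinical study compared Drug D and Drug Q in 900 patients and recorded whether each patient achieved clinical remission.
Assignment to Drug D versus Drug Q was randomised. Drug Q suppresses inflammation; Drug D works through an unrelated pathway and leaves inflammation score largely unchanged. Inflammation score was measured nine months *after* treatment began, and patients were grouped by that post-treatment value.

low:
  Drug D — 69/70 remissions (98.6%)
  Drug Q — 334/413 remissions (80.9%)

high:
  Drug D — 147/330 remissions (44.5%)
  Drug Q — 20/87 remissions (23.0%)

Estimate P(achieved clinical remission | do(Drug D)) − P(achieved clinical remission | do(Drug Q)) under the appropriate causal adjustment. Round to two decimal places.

The stratified and pooled comparisons disagree (Drug D wins within each inflammation score; Drug Q wins overall), so the answer turns on the causal role of inflammation score.
Because the drug influences inflammation score, inflammation score is a post-treatment mediator, not a confounder. Stratifying on it would bias the estimate; the causal effect is the crude pooled difference.
The causal difference is the pooled difference: 0.540 − 0.708 = -0.168.

-0.17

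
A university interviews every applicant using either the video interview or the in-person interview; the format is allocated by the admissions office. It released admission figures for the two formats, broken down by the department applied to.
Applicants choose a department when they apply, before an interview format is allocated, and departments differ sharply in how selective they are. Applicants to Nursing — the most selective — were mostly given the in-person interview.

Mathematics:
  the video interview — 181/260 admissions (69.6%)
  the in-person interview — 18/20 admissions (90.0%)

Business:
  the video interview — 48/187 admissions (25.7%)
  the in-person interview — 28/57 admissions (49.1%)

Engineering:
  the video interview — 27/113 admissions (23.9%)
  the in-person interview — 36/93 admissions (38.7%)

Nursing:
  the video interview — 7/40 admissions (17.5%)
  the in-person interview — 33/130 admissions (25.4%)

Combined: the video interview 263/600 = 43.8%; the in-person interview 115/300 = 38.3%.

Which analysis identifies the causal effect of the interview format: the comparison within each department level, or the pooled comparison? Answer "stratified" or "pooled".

stratified

Within every department level the in-person interview has the higher rate, yet pooled the video interview does — Simpson's reversal.
Since department is a pre-existing factor (not a product of the interview format) and it affects the outcome on its own, it is a confounder. The stratified rates, not the pooled rate, identify the causal effect.
Within each level — Mathematics: 69.6% vs 90.0%; Business: 25.7% vs 49.1%; Engineering: 23.9% vs 38.7%; Nursing: 17.5% vs 25.4% — the in-person interview is higher every time.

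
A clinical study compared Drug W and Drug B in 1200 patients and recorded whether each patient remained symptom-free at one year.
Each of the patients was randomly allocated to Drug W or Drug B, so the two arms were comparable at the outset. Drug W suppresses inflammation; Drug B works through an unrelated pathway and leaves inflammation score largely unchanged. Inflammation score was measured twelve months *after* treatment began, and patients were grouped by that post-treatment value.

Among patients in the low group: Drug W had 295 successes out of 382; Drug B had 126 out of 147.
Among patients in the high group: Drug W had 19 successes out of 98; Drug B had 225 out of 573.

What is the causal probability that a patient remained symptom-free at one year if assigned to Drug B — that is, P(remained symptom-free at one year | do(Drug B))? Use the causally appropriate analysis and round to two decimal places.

0.49

The inflammation score-specific comparison favours Drug B throughout, but the pooled figures favour Drug W. The question is whether to condition on inflammation score.
Stratifying would compare drugs among patients the drugs themselves sorted into inflammation score groups — a form of selection on an intermediate. The unconditioned pooled rates give the total causal effect.
So P(outcome | do(Drug B)) is just the pooled rate for Drug B: 351/720 = 0.487.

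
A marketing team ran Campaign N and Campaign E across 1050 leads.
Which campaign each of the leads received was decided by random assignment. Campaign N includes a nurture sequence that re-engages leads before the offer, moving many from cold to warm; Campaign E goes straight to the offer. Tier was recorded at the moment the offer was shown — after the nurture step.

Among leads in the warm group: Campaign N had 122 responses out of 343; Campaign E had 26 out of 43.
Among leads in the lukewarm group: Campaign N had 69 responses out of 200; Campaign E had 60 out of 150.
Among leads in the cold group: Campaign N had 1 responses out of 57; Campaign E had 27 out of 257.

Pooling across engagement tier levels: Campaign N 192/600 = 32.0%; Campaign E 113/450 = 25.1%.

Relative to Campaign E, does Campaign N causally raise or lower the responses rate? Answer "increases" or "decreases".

increases

Because the campaign influences engagement tier, engagement tier is a post-treatment mediator, not a confounder. Stratifying on it would bias the estimate; the causal effect is the crude pooled difference.
Pooled: Campaign N 32.0% vs Campaign E 25.1%; Campaign N is higher overall.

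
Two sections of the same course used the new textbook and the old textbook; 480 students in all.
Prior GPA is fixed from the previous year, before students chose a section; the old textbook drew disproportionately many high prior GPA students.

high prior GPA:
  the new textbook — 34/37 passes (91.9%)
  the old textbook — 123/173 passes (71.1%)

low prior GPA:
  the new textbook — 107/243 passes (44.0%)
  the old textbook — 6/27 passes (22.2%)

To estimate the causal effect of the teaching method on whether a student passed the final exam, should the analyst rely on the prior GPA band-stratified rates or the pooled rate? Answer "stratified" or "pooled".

stratified

the new textbook is higher inside every prior GPA band stratum but the old textbook is higher in aggregate. Whether to stratify depends on how prior GPA band relates to the teaching method.
Prior GPA band is set before the teaching method has any effect — it is not caused by the teaching method — and it independently drives the outcome. That makes it a confounder, so the causal comparison is within prior GPA band levels.
Within each level — high prior GPA: 91.9% vs 71.1%; low prior GPA: 44.0% vs 22.2% — the new textbook is higher every time.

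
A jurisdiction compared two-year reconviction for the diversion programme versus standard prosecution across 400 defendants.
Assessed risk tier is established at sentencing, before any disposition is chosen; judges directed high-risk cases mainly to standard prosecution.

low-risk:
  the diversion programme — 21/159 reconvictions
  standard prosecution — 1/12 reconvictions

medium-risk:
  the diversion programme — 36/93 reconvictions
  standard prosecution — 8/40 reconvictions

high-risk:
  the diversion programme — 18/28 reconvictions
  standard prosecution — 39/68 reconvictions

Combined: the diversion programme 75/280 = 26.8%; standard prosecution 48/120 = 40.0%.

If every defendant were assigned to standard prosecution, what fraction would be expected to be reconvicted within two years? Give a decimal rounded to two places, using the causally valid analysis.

Assessed risk tier differs across dispositions for reasons unrelated to any effect of the disposition itself, and it separately predicts the outcome — a classic confounder. We must compare within assessed risk tier levels.
Standardising standard prosecution to the population assessed risk tier mix: 0.427·1/12 + 0.333·8/40 + 0.240·39/68 = 0.240.

0.24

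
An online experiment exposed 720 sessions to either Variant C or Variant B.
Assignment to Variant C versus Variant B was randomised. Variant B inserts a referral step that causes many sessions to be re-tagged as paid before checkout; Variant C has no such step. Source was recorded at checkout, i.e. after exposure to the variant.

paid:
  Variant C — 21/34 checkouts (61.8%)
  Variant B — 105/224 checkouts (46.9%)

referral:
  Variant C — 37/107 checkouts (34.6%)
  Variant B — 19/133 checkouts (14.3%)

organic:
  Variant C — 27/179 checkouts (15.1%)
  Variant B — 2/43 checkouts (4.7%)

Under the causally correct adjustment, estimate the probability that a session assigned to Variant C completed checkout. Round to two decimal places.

0.27

Traffic source is downstream of the variant. One should not condition on a consequence of treatment, so the overall rates are the right comparison.
So P(outcome | do(Variant C)) is just the pooled rate for Variant C: 85/320 = 0.266.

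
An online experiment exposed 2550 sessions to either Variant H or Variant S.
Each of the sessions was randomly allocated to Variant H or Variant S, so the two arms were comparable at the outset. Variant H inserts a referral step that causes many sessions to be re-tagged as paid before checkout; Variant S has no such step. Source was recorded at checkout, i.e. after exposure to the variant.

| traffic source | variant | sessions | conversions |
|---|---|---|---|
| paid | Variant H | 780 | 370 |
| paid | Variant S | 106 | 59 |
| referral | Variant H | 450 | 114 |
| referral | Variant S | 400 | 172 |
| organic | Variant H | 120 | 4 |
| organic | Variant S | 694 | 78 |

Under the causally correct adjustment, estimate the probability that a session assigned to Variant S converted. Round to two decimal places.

0.26

The distribution of traffic source is itself part of what the variant does — it is an intermediate outcome. Holding it fixed would remove that part of the effect; the total effect is the pooled difference.
So P(outcome | do(Variant S)) is just the pooled rate for Variant S: 309/1200 = 0.258.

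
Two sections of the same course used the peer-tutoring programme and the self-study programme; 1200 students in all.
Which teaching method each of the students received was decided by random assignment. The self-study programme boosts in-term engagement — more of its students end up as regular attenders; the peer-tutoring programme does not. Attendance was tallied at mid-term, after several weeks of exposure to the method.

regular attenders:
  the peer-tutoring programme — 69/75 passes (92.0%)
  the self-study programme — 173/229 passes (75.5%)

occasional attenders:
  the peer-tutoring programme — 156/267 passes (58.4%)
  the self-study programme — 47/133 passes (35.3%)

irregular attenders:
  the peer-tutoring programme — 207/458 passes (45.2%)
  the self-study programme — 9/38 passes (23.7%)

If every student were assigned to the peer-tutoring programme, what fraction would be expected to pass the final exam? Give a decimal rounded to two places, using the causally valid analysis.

0.54

the peer-tutoring programme is higher inside every mid-term attendance stratum but the self-study programme is higher in aggregate. Whether to stratify depends on how mid-term attendance relates to the teaching method.
Mid-term attendance is recorded after the teaching method and is itself shifted by it — it sits on the causal path from teaching method to outcome. Conditioning on a mediator would strip out part of the effect we want; the pooled comparison gives the total causal effect.
So P(outcome | do(the peer-tutoring programme)) is just the pooled rate for the peer-tutoring programme: 432/800 = 0.540.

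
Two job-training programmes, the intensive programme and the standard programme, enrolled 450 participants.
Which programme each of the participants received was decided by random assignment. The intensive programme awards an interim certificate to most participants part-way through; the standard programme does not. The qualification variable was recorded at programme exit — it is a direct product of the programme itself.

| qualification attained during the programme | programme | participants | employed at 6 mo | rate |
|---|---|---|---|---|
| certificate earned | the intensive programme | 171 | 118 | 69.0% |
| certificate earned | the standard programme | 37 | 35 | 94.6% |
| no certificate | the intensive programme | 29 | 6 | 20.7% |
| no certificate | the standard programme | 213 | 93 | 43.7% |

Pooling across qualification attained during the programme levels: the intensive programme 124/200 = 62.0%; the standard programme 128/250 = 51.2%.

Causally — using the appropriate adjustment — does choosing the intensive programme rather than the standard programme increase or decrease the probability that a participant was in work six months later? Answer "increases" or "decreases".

increases

Qualification attained during the programme is recorded after the programme and is itself shifted by it — it sits on the causal path from programme to outcome. Conditioning on a mediator would strip out part of the effect we want; the pooled comparison gives the total causal effect.
Pooled: the intensive programme 62.0% vs the standard programme 51.2%; the intensive programme is higher overall.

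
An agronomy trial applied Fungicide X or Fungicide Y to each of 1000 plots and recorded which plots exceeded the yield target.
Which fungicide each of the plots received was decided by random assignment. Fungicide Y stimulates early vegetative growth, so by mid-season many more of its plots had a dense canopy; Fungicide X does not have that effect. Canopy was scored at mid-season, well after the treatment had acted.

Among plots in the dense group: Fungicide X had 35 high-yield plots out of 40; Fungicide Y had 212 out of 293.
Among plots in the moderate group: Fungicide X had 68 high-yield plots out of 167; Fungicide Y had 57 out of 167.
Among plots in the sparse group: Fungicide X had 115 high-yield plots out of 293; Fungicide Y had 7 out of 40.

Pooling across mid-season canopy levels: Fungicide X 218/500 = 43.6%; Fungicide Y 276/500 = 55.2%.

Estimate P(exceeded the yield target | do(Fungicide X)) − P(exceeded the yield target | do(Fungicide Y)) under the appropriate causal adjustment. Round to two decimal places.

-0.12

Within every mid-season canopy level Fungicide X has the higher rate, yet pooled Fungicide Y does — Simpson's reversal.
Because the fungicide influences mid-season canopy, mid-season canopy is a post-treatment mediator, not a confounder. Stratifying on it would bias the estimate; the causal effect is the crude pooled difference.
The causal difference is the pooled difference: 0.436 − 0.552 = -0.116.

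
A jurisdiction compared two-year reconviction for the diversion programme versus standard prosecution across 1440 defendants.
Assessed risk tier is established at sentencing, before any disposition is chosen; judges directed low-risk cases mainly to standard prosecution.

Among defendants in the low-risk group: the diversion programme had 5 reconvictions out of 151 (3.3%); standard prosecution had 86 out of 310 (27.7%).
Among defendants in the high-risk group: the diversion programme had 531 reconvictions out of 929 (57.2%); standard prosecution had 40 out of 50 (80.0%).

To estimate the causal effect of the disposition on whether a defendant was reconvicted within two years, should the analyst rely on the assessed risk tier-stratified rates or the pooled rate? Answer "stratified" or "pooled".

stratified

Since assessed risk tier is a pre-existing factor (not a product of the disposition) and it affects the outcome on its own, it is a confounder. The stratified rates, not the pooled rate, identify the causal effect.
Within each level — low-risk: 3.3% vs 27.7%; high-risk: 57.2% vs 80.0% — the diversion programme is lower every time.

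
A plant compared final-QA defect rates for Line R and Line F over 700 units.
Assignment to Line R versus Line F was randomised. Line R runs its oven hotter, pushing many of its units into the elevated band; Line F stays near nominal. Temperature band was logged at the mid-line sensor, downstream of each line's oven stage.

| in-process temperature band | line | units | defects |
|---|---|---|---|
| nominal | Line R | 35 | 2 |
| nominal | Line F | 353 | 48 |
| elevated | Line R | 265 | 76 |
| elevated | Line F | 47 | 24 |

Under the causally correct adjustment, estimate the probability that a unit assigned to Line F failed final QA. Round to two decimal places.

0.18

Line R is lower inside every in-process temperature band stratum but Line F is lower in aggregate. Whether to stratify depends on how in-process temperature band relates to the line.
In-process temperature band here is a post-treatment variable shaped by the line; conditioning on it would introduce bias rather than remove it. The overall comparison is the causal one.
So P(outcome | do(Line F)) is just the pooled rate for Line F: 72/400 = 0.180.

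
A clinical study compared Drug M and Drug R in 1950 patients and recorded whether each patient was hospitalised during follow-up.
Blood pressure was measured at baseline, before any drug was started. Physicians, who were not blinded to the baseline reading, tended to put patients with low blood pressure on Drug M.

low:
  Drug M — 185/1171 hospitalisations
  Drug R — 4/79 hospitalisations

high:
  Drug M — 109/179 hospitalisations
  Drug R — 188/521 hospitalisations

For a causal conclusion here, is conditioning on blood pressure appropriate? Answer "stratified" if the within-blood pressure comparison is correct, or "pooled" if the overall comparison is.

Blood pressure satisfies the back-door criterion: it is not a descendant of the drug, and it blocks the spurious path from drug to outcome. Adjusting for it (i.e., using the within-blood pressure rates) gives the causal effect.
Within each level — low: 15.8% vs 5.1%; high: 60.9% vs 36.1% — Drug R is lower every time.

stratified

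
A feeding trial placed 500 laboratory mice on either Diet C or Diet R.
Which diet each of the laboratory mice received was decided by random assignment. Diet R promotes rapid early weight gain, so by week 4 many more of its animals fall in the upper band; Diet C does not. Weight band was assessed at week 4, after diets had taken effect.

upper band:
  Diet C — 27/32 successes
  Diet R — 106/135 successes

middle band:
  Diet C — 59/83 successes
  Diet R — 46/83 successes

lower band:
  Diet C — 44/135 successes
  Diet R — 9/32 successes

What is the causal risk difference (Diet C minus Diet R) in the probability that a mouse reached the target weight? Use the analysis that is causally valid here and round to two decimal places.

Week-4 weight band is recorded after the diet and is itself shifted by it — it sits on the causal path from diet to outcome. Conditioning on a mediator would strip out part of the effect we want; the pooled comparison gives the total causal effect.
The causal difference is the pooled difference: 0.520 − 0.644 = -0.124.

-0.12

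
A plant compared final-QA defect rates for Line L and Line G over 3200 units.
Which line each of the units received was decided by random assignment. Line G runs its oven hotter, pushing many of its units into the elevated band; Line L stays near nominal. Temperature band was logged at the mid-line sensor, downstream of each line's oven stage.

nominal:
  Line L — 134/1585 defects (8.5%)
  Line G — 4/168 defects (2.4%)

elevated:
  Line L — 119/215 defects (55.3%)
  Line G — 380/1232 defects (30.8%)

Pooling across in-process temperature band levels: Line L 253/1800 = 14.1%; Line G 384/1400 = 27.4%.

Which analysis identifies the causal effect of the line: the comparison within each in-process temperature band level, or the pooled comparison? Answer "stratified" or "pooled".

pooled

In-process temperature band is recorded after the line and is itself shifted by it — it sits on the causal path from line to outcome. Conditioning on a mediator would strip out part of the effect we want; the pooled comparison gives the total causal effect.
Pooled: Line L 14.1% vs Line G 27.4%; Line L is lower overall.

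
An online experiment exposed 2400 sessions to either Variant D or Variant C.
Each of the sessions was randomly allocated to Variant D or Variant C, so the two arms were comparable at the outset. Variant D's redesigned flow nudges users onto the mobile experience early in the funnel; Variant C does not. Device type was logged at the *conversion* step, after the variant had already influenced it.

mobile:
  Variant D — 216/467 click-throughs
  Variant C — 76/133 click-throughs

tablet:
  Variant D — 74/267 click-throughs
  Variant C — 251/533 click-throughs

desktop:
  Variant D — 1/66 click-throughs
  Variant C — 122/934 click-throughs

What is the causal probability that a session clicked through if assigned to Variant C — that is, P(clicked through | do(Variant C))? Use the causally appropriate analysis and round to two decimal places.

Because the variant influences device type, device type is a post-treatment mediator, not a confounder. Stratifying on it would bias the estimate; the causal effect is the crude pooled difference.
So P(outcome | do(Variant C)) is just the pooled rate for Variant C: 449/1600 = 0.281.

0.28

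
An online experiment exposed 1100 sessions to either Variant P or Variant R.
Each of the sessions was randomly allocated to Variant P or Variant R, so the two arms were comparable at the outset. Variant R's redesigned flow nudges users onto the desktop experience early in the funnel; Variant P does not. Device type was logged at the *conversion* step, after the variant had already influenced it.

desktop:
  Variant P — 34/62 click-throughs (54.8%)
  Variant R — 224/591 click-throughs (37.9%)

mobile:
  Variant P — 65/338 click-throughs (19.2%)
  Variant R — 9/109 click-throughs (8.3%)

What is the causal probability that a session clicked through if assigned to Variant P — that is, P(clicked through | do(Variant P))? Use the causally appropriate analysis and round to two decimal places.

Device type lies on the pathway variant → device type → outcome, so adjusting for it blocks the indirect effect. For the total causal effect of variant, use the unadjusted pooled rates.
So P(outcome | do(Variant P)) is just the pooled rate for Variant P: 99/400 = 0.247.

0.25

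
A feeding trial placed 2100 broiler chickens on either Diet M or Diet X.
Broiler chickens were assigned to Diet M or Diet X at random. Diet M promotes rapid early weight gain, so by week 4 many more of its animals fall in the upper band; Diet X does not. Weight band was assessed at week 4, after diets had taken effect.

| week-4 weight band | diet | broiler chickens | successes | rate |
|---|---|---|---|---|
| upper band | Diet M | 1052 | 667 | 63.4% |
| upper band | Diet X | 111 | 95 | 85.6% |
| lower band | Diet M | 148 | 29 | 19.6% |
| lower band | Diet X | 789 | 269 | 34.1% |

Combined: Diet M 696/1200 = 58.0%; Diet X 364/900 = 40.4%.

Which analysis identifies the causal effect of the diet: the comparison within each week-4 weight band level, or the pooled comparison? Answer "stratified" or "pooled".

Week-4 weight band lies on the pathway diet → week-4 weight band → outcome, so adjusting for it blocks the indirect effect. For the total causal effect of diet, use the unadjusted pooled rates.
Pooled: Diet M 58.0% vs Diet X 40.4%; Diet M is higher overall.

pooled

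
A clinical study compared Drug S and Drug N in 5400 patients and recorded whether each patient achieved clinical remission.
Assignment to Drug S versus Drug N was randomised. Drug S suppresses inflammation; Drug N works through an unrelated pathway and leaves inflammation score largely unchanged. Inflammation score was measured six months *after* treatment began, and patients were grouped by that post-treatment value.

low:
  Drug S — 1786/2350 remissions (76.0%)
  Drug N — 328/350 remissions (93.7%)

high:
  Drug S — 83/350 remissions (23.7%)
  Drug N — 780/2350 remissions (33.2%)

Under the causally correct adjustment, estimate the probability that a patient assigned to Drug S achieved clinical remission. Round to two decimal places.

Within every inflammation score level Drug N has the higher rate, yet pooled Drug S does — Simpson's reversal.
Stratifying would compare drugs among patients the drugs themselves sorted into inflammation score groups — a form of selection on an intermediate. The unconditioned pooled rates give the total causal effect.
So P(outcome | do(Drug S)) is just the pooled rate for Drug S: 1869/2700 = 0.692.

0.69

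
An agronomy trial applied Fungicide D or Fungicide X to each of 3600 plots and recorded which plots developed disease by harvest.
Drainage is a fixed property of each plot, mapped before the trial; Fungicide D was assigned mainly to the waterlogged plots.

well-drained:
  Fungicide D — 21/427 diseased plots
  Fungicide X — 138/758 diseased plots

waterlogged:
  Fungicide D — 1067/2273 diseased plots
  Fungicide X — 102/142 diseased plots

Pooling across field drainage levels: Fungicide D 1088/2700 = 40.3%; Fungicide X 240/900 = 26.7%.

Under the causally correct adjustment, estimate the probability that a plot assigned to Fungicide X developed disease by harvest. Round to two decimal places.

0.54

Fungicide D is lower inside every field drainage stratum but Fungicide X is lower in aggregate. Whether to stratify depends on how field drainage relates to the fungicide.
Since field drainage is a pre-existing factor (not a product of the fungicide) and it affects the outcome on its own, it is a confounder. The stratified rates, not the pooled rate, identify the causal effect.
Standardising Fungicide X to the population field drainage mix: 0.329·138/758 + 0.671·102/142 = 0.542.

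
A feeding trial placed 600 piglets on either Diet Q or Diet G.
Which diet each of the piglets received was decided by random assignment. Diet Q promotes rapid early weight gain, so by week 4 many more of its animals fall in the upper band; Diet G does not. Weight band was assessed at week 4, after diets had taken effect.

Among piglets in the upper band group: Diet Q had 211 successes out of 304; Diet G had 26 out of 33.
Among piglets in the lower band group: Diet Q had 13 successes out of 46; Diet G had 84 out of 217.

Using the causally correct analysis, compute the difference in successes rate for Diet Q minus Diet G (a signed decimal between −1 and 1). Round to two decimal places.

+0.20

Within every week-4 weight band level Diet G has the higher rate, yet pooled Diet Q does — Simpson's reversal.
Stratifying would compare diets among piglets the diets themselves sorted into week-4 weight band groups — a form of selection on an intermediate. The unconditioned pooled rates give the total causal effect.
The causal difference is the pooled difference: 0.640 − 0.440 = +0.200.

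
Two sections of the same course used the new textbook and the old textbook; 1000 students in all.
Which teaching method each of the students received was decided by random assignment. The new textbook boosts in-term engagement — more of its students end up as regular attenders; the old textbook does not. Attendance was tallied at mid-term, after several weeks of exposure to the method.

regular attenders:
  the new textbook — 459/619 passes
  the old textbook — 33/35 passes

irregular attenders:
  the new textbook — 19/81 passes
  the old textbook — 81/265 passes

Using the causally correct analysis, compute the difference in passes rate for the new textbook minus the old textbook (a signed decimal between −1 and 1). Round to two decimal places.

+0.30

the old textbook is higher inside every mid-term attendance stratum but the new textbook is higher in aggregate. Whether to stratify depends on how mid-term attendance relates to the teaching method.
Because the teaching method influences mid-term attendance, mid-term attendance is a post-treatment mediator, not a confounder. Stratifying on it would bias the estimate; the causal effect is the crude pooled difference.
The causal difference is the pooled difference: 0.683 − 0.380 = +0.303.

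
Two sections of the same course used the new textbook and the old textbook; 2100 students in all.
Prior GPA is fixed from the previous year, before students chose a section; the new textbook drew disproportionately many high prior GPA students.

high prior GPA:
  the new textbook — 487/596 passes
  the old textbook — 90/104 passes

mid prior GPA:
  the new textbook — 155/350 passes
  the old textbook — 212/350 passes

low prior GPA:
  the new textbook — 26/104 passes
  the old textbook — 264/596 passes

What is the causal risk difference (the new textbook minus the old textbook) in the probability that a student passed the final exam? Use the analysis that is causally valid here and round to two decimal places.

-0.13

Prior GPA band is set before the teaching method has any effect — it is not caused by the teaching method — and it independently drives the outcome. That makes it a confounder, so the causal comparison is within prior GPA band levels.
Adjusting over the population distribution of prior GPA band: 0.333·(0.817−0.865) + 0.333·(0.443−0.606) + 0.333·(0.250−0.443) = -0.135.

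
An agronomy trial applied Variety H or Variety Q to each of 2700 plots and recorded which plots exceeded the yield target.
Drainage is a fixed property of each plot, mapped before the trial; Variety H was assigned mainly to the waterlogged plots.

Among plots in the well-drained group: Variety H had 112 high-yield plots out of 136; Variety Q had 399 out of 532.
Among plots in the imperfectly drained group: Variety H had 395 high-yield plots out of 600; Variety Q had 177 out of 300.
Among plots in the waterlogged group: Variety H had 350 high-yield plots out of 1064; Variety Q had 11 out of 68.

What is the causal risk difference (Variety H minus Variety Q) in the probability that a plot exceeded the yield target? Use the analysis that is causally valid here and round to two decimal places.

+0.11

The field drainage-specific comparison favours Variety H throughout, but the pooled figures favour Variety Q. The question is whether to condition on field drainage.
Here field drainage is a common cause — it drives both which variety a case falls under and the outcome. The crude comparison mixes populations; the stratum-specific rates are the causally relevant ones.
Adjusting over the population distribution of field drainage: 0.247·(0.824−0.750) + 0.333·(0.658−0.590) + 0.419·(0.329−0.162) = +0.111.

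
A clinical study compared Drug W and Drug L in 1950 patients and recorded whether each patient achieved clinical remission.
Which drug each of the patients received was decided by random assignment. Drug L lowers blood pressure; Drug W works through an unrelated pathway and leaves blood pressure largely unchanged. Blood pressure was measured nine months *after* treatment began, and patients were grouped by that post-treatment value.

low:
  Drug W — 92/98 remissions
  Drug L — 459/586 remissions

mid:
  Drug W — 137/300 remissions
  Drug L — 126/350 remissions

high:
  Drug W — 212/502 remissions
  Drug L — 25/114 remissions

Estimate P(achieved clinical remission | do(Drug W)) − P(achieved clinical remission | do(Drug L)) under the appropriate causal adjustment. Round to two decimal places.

-0.09

Blood pressure is recorded after the drug and is itself shifted by it — it sits on the causal path from drug to outcome. Conditioning on a mediator would strip out part of the effect we want; the pooled comparison gives the total causal effect.
The causal difference is the pooled difference: 0.490 − 0.581 = -0.091.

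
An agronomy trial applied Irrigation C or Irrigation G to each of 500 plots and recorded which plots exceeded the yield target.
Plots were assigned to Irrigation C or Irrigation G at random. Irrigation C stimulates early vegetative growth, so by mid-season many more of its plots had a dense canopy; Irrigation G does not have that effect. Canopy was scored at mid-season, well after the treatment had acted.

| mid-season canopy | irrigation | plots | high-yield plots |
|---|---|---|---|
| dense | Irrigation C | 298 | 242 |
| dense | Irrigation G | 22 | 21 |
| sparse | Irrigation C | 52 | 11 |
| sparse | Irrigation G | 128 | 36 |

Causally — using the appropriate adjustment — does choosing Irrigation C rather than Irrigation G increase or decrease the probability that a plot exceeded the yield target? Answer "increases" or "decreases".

Irrigation G is higher inside every mid-season canopy stratum but Irrigation C is higher in aggregate. Whether to stratify depends on how mid-season canopy relates to the irrigation.
Mid-season canopy lies on the pathway irrigation → mid-season canopy → outcome, so adjusting for it blocks the indirect effect. For the total causal effect of irrigation, use the unadjusted pooled rates.
Pooled: Irrigation C 72.3% vs Irrigation G 38.0%; Irrigation C is higher overall.

increases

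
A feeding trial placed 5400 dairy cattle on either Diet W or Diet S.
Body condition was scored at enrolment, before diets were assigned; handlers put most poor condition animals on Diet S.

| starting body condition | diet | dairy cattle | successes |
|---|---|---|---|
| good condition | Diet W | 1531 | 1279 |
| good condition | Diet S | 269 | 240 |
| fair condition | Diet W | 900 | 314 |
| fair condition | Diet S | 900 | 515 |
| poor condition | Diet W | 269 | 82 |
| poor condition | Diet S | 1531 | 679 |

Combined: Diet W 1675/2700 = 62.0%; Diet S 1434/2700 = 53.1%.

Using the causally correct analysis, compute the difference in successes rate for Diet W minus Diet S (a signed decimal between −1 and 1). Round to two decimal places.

The stratified and pooled comparisons disagree (Diet S wins within each starting body condition; Diet W wins overall), so the answer turns on the causal role of starting body condition.
Here starting body condition is a common cause — it drives both which diet a case falls under and the outcome. The crude comparison mixes populations; the stratum-specific rates are the causally relevant ones.
Adjusting over the population distribution of starting body condition: 0.333·(0.835−0.892) + 0.333·(0.349−0.572) + 0.333·(0.305−0.444) = -0.140.

-0.14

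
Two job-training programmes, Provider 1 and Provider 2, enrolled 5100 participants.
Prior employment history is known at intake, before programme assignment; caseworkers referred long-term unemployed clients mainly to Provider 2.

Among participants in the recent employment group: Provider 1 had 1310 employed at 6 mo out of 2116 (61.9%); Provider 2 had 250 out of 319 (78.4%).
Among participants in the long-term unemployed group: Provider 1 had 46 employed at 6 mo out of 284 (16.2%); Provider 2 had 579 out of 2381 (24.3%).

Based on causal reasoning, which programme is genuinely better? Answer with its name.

Prior employment history differs across programmes for reasons unrelated to any effect of the programme itself, and it separately predicts the outcome — a classic confounder. We must compare within prior employment history levels.
Within each level — recent employment: 61.9% vs 78.4%; long-term unemployed: 16.2% vs 24.3% — Provider 2 is higher every time.

Provider 2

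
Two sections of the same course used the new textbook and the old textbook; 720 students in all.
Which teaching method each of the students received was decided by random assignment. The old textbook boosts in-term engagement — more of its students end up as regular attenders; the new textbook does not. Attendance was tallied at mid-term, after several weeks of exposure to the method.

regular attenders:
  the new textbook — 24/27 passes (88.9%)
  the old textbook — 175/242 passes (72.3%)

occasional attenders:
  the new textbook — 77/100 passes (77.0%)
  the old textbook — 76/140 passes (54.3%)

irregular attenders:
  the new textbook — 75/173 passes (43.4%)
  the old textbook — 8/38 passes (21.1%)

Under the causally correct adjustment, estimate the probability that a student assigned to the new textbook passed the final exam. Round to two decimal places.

0.59

Mid-term attendance is downstream of the teaching method. One should not condition on a consequence of treatment, so the overall rates are the right comparison.
So P(outcome | do(the new textbook)) is just the pooled rate for the new textbook: 176/300 = 0.587.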